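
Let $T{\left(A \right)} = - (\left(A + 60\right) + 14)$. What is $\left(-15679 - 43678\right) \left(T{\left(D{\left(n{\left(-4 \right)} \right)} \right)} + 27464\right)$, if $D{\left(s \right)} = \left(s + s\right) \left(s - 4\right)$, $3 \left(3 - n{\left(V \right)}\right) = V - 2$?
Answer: $-1625194660$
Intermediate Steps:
$n{\left(V \right)} = \frac{11}{3} - \frac{V}{3}$ ($n{\left(V \right)} = 3 - \frac{V - 2}{3} = 3 - \frac{-2 + V}{3} = 3 - \left(- \frac{2}{3} + \frac{V}{3}\right) = \frac{11}{3} - \frac{V}{3}$)
$D{\left(s \right)} = 2 s \left(-4 + s\right)$
$T{\left(A \right)} = -74 - A$ ($T{\left(A \right)} = - (\left(60 + A\right) + 14) = - (74 + A) = -74 - A$)
$\left(-15679 - 43678\right) \left(T{\left(D{\left(n{\left(-4 \right)} \right)} \right)} + 27464\right) = \left(-15679 - 43678\right) \left(\left(-74 - 2 \left(\frac{11}{3} - - \frac{4}{3}\right) \left(-4 + \left(\frac{11}{3} - - \frac{4}{3}\right)\right)\right) + 27464\right) = - 59357 \left(\left(-74 - 2 \left(\frac{11}{3} + \frac{4}{3}\right) \left(-4 + \left(\frac{11}{3} + \frac{4}{3}\right)\right)\right) + 27464\right) = - 59357 \left(\left(-74 - 2 \cdot 5 \left(-4 + 5\right)\right) + 27464\right) = - 59357 \left(\left(-74 - 2 \cdot 5 \cdot 1\right) + 27464\right) = - 59357 \left(\left(-74 - 10\right) + 27464\right) = - 59357 \left(-84 + 27464\right) = \left(-59357\right) 27380 = -1625194660$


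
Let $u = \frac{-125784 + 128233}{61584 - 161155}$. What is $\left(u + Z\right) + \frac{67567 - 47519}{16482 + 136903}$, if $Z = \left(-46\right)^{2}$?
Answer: $\frac{32318649178403}{15272697835} \approx 2116.1$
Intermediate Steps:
$u = - \frac{2449}{99571}$ ($u = \frac{2449}{-99571} = 2449 \left(- \frac{1}{99571}\right) = - \frac{2449}{99571} \approx -0.024595$)
$Z = 2116$
$\left(u + Z\right) + \frac{67567 - 47519}{16482 + 136903} = \left(- \frac{2449}{99571} + 2116\right) + \frac{67567 - 47519}{16482 + 136903} = \frac{210689787}{99571} + \frac{20048}{153385} = \frac{32318649178403}{15272697835}$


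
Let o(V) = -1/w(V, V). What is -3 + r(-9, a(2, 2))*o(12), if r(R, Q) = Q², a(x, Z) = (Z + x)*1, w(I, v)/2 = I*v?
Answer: -55/18 ≈ -3.0556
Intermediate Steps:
w(I, v) = 2*I*v (w(I, v) = 2*(I*v) = 2*I*v)
a(x, Z) = Z + x
o(V) = -1/(2*V²) (o(V) = -1/(2*V*V) = -1/(2*V²))
-3 + r(-9, a(2, 2))*o(12) = -3 + (2 + 2)²*(-½/12²) = -3 + 4²*(-½*1/144) = -3 + 16*(-1/288) = -3 - 1/18 = -55/18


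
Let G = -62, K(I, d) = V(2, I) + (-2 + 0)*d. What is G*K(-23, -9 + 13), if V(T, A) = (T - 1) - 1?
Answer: 496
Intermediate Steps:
V(T, A) = -2 + T (V(T, A) = (-1 + T) - 1 = -2 + T)
K(I, d) = -2*d (K(I, d) = (-2 + 2) + (-2 + 0)*d = 0 - 2*d = -2*d)
G*K(-23, -9 + 13) = -(-124)*(-9 + 13) = -(-124)*4 = -62*(-8) = 496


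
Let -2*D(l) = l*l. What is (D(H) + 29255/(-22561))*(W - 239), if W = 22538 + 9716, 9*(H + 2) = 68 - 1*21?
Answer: -759175248665/3654882 ≈ -2.0772e+5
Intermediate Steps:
H = 29/9 (H = -2 + (68 - 1*21)/9 = -2 + (68 - 21)/9 = -2 + (1/9)*47 = -2 + 47/9 = 29/9 ≈ 3.2222)
W = 32254
D(l) = -l**2/2 (D(l) = -l*l/2 = -l**2/2)
(D(H) + 29255/(-22561))*(W - 239) = (-(29/9)**2/2 + 29255/(-22561))*(32254 - 239) = (-1/2*841/81 + 29255*(-1/22561))*32015 = (-841/162 - 29255/22561)*32015 = -23713111/3654882*32015 = -759175248665/3654882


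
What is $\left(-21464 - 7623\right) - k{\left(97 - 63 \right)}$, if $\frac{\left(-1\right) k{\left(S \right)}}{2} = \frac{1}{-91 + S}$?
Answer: $- \frac{1657961}{57} \approx -29087.0$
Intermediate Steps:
$k{\left(S \right)} = - \frac{2}{-91 + S}$
$\left(-21464 - 7623\right) - k{\left(97 - 63 \right)} = \left(-21464 - 7623\right) - - \frac{2}{-91 + \left(97 - 63\right)} = \left(-21464 - 7623\right) - - \frac{2}{-91 + 34} = -29087 - - \frac{2}{-57} = -29087 - \left(-2\right) \left(- \frac{1}{57}\right) = -29087 - \frac{2}{57} = - \frac{1657961}{57}$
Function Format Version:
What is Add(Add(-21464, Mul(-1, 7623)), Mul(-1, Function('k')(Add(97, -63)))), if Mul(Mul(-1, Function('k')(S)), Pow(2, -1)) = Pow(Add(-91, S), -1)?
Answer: Rational(-1657961, 57) ≈ -29087.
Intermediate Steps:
Function('k')(S) = Mul(-2, Pow(Add(-91, S), -1))
Add(Add(-21464, Mul(-1, 7623)), Mul(-1, Function('k')(Add(97, -63)))) = Add(Add(-21464, Mul(-1, 7623)), Mul(-1, Mul(-2, Pow(Add(-91, Add(97, -63)), -1)))) = Add(Add(-21464, -7623), Mul(-1, Mul(-2, Pow(Add(-91, 34), -1)))) = Add(-29087, Mul(-1, Mul(-2, Pow(-57, -1)))) = Add(-29087, Mul(-1, Mul(-2, Rational(-1, 57)))) = Add(-29087, Mul(-1, Rational(2, 57))) = Add(-29087, Rational(-2, 57)) = Rational(-1657961, 57)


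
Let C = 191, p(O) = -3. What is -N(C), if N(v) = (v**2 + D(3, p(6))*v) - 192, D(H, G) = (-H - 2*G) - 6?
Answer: -35716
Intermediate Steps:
D(H, G) = -6 - H - 2*G
N(v) = -192 + v**2 - 3*v (N(v) = (v**2 + (-6 - 1*3 - 2*(-3))*v) - 192 = (v**2 + (-6 - 3 + 6)*v) - 192 = (v**2 - 3*v) - 192 = -192 + v**2 - 3*v)
-N(C) = -(-192 + 191**2 - 3*191) = -(-192 + 36481 - 573) = -1*35716 = -35716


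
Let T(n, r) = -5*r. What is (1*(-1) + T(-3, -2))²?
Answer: 81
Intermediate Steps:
(1*(-1) + T(-3, -2))² = (1*(-1) - 5*(-2))² = (-1 + 10)² = 9² = 81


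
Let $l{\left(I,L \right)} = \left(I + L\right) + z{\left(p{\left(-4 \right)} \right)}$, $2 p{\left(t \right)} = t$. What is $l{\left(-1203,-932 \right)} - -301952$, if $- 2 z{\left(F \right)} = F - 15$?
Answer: $\frac{599651}{2} \approx 2.9983 \cdot 10^{5}$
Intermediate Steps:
$p{\left(t \right)} = \frac{t}{2}$
$z{\left(F \right)} = \frac{15}{2} - \frac{F}{2}$ ($z{\left(F \right)} = - \frac{F - 15}{2} = - \frac{-15 + F}{2} = \frac{15}{2} - \frac{F}{2}$)
$l{\left(I,L \right)} = \frac{17}{2} + I + L$ ($l{\left(I,L \right)} = \left(I + L\right) + \left(\frac{15}{2} - \frac{\frac{1}{2} \left(-4\right)}{2}\right) = \left(I + L\right) + \left(\frac{15}{2} - -1\right) = \left(I + L\right) + \left(\frac{15}{2} + 1\right) = \left(I + L\right) + \frac{17}{2} = \frac{17}{2} + I + L$)
$l{\left(-1203,-932 \right)} - -301952 = \left(\frac{17}{2} - 1203 - 932\right) - -301952 = - \frac{4253}{2} + 301952 = \frac{599651}{2}$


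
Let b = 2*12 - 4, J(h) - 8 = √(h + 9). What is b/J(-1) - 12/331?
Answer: 6536/2317 - 5*√2/7 ≈ 1.8107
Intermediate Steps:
J(h) = 8 + √(9 + h) (J(h) = 8 + √(h + 9) = 8 + √(9 + h))
b = 20 (b = 24 - 4 = 20)
b/J(-1) - 12/331 = 20/(8 + √(9 - 1)) - 12/331 = 20/(8 + √8) - 12*1/331 = 20/(8 + 2*√2) - 12/331 = -12/331 + 20/(8 + 2*√2)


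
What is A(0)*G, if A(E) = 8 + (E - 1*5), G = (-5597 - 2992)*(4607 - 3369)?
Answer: -31899546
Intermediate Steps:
G = -10633182 (G = -8589*1238 = -10633182)
A(E) = 3 + E (A(E) = 8 + (E - 5) = 8 + (-5 + E) = 3 + E)
A(0)*G = (3 + 0)*(-10633182) = 3*(-10633182) = -31899546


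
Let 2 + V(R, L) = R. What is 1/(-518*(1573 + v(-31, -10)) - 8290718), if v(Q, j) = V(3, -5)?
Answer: -1/9106050 ≈ -1.0982e-7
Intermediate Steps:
V(R, L) = -2 + R
v(Q, j) = 1 (v(Q, j) = -2 + 3 = 1)
1/(-518*(1573 + v(-31, -10)) - 8290718) = 1/(-518*(1573 + 1) - 8290718) = 1/(-518*1574 - 8290718) = 1/(-815332 - 8290718) = 1/(-9106050) = -1/9106050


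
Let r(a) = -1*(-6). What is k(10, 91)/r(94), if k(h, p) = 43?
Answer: 43/6 ≈ 7.1667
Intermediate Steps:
r(a) = 6
k(10, 91)/r(94) = 43/6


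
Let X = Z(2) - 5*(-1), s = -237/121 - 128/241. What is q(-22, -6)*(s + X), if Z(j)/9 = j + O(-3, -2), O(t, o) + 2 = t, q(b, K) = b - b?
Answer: 0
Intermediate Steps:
q(b, K) = 0
O(t, o) = -2 + t
s = -72605/29161 (s = -237*1/121 - 128*1/241 = -237/121 - 128/241 = -72605/29161 ≈ -2.4898)
Z(j) = -45 + 9*j (Z(j) = 9*(j + (-2 - 3)) = 9*(j - 5) = 9*(-5 + j) = -45 + 9*j)
X = -22 (X = (-45 + 9*2) - 5*(-1) = (-45 + 18) + 5 = -27 + 5 = -22)
q(-22, -6)*(s + X) = 0*(-72605/29161 - 22) = 0*(-714147/29161) = 0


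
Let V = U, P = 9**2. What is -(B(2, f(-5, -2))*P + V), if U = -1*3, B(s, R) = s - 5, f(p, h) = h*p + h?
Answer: 246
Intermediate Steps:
f(p, h) = h + h*p
B(s, R) = -5 + s
U = -3
P = 81
V = -3
-(B(2, f(-5, -2))*P + V) = -((-5 + 2)*81 - 3) = -(-3*81 - 3) = -(-243 - 3) = -1*(-246) = 246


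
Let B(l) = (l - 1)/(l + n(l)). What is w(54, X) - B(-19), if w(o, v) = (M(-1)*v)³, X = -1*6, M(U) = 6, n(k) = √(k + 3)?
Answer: -17589692/377 - 80*I/377 ≈ -46657.0 - 0.2122*I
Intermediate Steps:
n(k) = √(3 + k)
B(l) = (-1 + l)/(l + √(3 + l)) (B(l) = (l - 1)/(l + √(3 + l)) = (-1 + l)/(l + √(3 + l)))
X = -6
w(o, v) = 216*v³ (w(o, v) = (6*v)³ = 216*v³)
w(54, X) - B(-19) = 216*(-6)³ - (-1 - 19)/(-19 + √(3 - 19)) = 216*(-216) - (-20)/(-19 + √(-16)) = -46656 - (-20)/(-19 + 4*I) = -46656 - (-19 - 4*I)/377*(-20) = -46656 - (-20)*(-19 - 4*I)/377 = -46656 + 20*(-19 - 4*I)/377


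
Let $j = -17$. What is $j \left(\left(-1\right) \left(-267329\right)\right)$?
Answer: $-4544593$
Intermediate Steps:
$j \left(\left(-1\right) \left(-267329\right)\right) = - 17 \left(\left(-1\right) \left(-267329\right)\right) = \left(-17\right) 267329 = -4544593$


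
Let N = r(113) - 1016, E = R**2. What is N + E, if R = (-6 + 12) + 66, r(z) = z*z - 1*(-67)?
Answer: 17004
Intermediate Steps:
r(z) = 67 + z**2 (r(z) = z**2 + 67 = 67 + z**2)
R = 72 (R = 6 + 66 = 72)
E = 5184 (E = 72**2 = 5184)
N = 11820 (N = (67 + 113**2) - 1016 = (67 + 12769) - 1016 = 12836 - 1016 = 11820)
N + E = 11820 + 5184 = 17004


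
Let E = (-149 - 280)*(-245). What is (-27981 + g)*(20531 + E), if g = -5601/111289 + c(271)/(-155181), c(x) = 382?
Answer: -60711216889464875888/17269938309 ≈ -3.5154e+9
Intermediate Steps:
E = 105105 (E = -429*(-245) = 105105)
g = -911681179/17269938309 (g = -5601/111289 + 382/(-155181) = -5601*1/111289 + 382*(-1/155181) = -5601/111289 - 382/155181 = -911681179/17269938309 ≈ -0.052790)
(-27981 + g)*(20531 + E) = (-27981 - 911681179/17269938309)*(20531 + 105105) = -483231055505308/17269938309*125636 = -60711216889464875888/17269938309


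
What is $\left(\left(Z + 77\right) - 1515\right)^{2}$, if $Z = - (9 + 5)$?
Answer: $2108304$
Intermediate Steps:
$Z = -14$ ($Z = \left(-1\right) 14 = -14$)
$\left(\left(Z + 77\right) - 1515\right)^{2} = \left(\left(-14 + 77\right) - 1515\right)^{2} = \left(63 - 1515\right)^{2} = \left(-1452\right)^{2} = 2108304$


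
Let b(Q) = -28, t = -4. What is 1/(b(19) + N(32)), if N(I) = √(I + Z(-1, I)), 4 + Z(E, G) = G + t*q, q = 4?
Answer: -7/185 - √11/370 ≈ -0.046802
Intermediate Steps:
Z(E, G) = -20 + G (Z(E, G) = -4 + (G - 4*4) = -4 + (G - 16) = -4 + (-16 + G) = -20 + G)
N(I) = √(-20 + 2*I) (N(I) = √(I + (-20 + I)) = √(-20 + 2*I))
1/(b(19) + N(32)) = 1/(-28 + √(-20 + 2*32)) = 1/(-28 + √(-20 + 64)) = 1/(-28 + √44) = 1/(-28 + 2*√11)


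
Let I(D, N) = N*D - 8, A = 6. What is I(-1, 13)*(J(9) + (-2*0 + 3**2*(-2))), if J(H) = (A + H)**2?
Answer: -4347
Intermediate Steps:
J(H) = (6 + H)**2
I(D, N) = -8 + D*N (I(D, N) = D*N - 8 = -8 + D*N)
I(-1, 13)*(J(9) + (-2*0 + 3**2*(-2))) = (-8 - 1*13)*((6 + 9)**2 + (-2*0 + 3**2*(-2))) = (-8 - 13)*(15**2 + (0 + 9*(-2))) = -21*(225 + (0 - 18)) = -21*(225 - 18) = -21*207 = -4347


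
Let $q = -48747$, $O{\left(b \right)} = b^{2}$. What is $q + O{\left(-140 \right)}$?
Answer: $-29147$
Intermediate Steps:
$q + O{\left(-140 \right)} = -48747 + \left(-140\right)^{2} = -48747 + 19600 = -29147$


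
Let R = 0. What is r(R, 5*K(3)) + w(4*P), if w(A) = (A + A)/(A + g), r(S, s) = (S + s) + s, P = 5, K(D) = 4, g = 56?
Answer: 770/19 ≈ 40.526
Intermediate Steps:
r(S, s) = S + 2*s
w(A) = 2*A/(56 + A) (w(A) = (A + A)/(A + 56) = (2*A)/(56 + A) = 2*A/(56 + A))
r(R, 5*K(3)) + w(4*P) = (0 + 2*(5*4)) + 2*(4*5)/(56 + 4*5) = (0 + 2*20) + 2*20/(56 + 20) = (0 + 40) + 2*20/76 = 40 + 2*20*(1/76) = 40 + 10/19 = 770/19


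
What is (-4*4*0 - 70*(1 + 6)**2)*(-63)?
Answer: 216090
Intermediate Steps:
(-4*4*0 - 70*(1 + 6)**2)*(-63) = (-16*0 - 70*7**2)*(-63) = (0 - 70*49)*(-63) = (0 - 3430)*(-63) = -3430*(-63) = 216090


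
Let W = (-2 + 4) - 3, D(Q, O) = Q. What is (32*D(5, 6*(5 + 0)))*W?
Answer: -160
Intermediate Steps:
W = -1 (W = 2 - 3 = -1)
(32*D(5, 6*(5 + 0)))*W = (32*5)*(-1) = 160*(-1) = -160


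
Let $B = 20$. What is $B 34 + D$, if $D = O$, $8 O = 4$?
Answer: $\frac{1361}{2} \approx 680.5$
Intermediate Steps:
$O = \frac{1}{2}$ ($O = \frac{1}{8} \cdot 4 = \frac{1}{2} \approx 0.5$)
$D = \frac{1}{2} \approx 0.5$
$B 34 + D = 20 \cdot 34 + \frac{1}{2} = 680 + \frac{1}{2} = \frac{1361}{2}$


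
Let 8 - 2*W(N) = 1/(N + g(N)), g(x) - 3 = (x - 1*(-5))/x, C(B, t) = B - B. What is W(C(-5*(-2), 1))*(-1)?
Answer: nan ≈ nan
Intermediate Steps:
C(B, t) = 0
g(x) = 3 + (5 + x)/x (g(x) = 3 + (x - 1*(-5))/x = 3 + (x + 5)/x = 3 + (5 + x)/x)
W(N) = 4 - 1/(2*(4 + N + 5/N)) (W(N) = 4 - 1/(2*(N + (4 + 5/N))) = 4 - 1/(2*(4 + N + 5/N)))
W(C(-5*(-2), 1))*(-1) = ((40 + 8*0² + 31*0)/(2*(5 + 0² + 4*0)))*(-1) = ((40 + 8*0 + 0)/(2*(5 + 0 + 0)))*(-1) = ((½)*(40 + 0 + 0)/5)*(-1) = ((½)*(⅕)*40)*(-1) = 4*(-1) = -4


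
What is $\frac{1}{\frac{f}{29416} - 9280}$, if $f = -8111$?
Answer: $- \frac{29416}{272988591} \approx -0.00010776$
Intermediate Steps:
$\frac{1}{\frac{f}{29416} - 9280} = \frac{1}{- \frac{8111}{29416} - 9280} = \frac{1}{- \frac{272988591}{29416}} = - \frac{29416}{272988591}$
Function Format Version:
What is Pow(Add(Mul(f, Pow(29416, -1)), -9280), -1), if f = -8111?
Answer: Rational(-29416, 272988591) ≈ -0.00010776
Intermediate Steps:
Pow(Add(Mul(f, Pow(29416, -1)), -9280), -1) = Pow(Add(Mul(-8111, Pow(29416, -1)), -9280), -1) = Pow(Add(Mul(-8111, Rational(1, 29416)), -9280), -1) = Pow(Add(Rational(-8111, 29416), -9280), -1) = Pow(Rational(-272988591, 29416), -1) = Rational(-29416, 272988591)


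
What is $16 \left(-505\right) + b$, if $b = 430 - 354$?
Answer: $-8004$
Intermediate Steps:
$b = 76$ ($b = 430 - 354 = 76$)
$16 \left(-505\right) + b = 16 \left(-505\right) + 76 = -8080 + 76 = -8004$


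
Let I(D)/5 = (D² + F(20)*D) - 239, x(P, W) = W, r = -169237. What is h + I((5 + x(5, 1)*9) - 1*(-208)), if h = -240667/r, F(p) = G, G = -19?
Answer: 37932175662/169237 ≈ 2.2414e+5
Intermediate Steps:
F(p) = -19
I(D) = -1195 - 95*D + 5*D² (I(D) = 5*((D² - 19*D) - 239) = 5*(-239 + D² - 19*D) = -1195 - 95*D + 5*D²)
h = 240667/169237 (h = -240667/(-169237) = -240667*(-1/169237) = 240667/169237 ≈ 1.4221)
h + I((5 + x(5, 1)*9) - 1*(-208)) = 240667/169237 + (-1195 - 95*((5 + 1*9) - 1*(-208)) + 5*((5 + 1*9) - 1*(-208))²) = 240667/169237 + (-1195 - 95*((5 + 9) + 208) + 5*((5 + 9) + 208)²) = 240667/169237 + (-1195 - 95*(14 + 208) + 5*(14 + 208)²) = 240667/169237 + (-1195 - 95*222 + 5*222²) = 240667/169237 + (-1195 - 21090 + 5*49284) = 240667/169237 + (-1195 - 21090 + 246420) = 240667/169237 + 224135 = 37932175662/169237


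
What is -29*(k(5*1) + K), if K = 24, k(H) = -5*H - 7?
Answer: 232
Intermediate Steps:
k(H) = -7 - 5*H
-29*(k(5*1) + K) = -29*((-7 - 25) + 24) = -29*(-32 + 24) = -29*(-8) = 232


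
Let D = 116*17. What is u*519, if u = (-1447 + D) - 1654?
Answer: -585951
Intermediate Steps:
D = 1972
u = -1129 (u = (-1447 + 1972) - 1654 = 525 - 1654 = -1129)
u*519 = -1129*519 = -585951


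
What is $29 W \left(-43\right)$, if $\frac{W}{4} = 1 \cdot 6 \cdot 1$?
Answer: $-29928$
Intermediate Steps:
$W = 24$ ($W = 4 \cdot 1 \cdot 6 \cdot 1 = 4 \cdot 6 \cdot 1 = 4 \cdot 6 = 24$)
$29 W \left(-43\right) = 29 \cdot 24 \left(-43\right) = 696 \left(-43\right) = -29928$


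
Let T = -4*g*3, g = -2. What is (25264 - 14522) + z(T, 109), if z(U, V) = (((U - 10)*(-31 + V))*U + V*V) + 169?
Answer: 49000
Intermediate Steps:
T = 24 (T = -4*(-2)*3 = 8*3 = 24)
z(U, V) = 169 + V² + U*(-31 + V)*(-10 + U) (z(U, V) = (((-10 + U)*(-31 + V))*U + V²) + 169 = (((-31 + V)*(-10 + U))*U + V²) + 169 = (U*(-31 + V)*(-10 + U) + V²) + 169 = (V² + U*(-31 + V)*(-10 + U)) + 169 = 169 + V² + U*(-31 + V)*(-10 + U))
(25264 - 14522) + z(T, 109) = (25264 - 14522) + (169 + 109² - 31*24² + 310*24 + 109*24² - 10*24*109) = 10742 + (169 + 11881 - 31*576 + 7440 + 109*576 - 26160) = 10742 + (169 + 11881 - 17856 + 7440 + 62784 - 26160) = 10742 + 38258 = 49000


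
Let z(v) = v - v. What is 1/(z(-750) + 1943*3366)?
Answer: 1/6540138 ≈ 1.5290e-7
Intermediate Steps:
z(v) = 0
1/(z(-750) + 1943*3366) = 1/(0 + 1943*3366) = 1/(0 + 6540138) = 1/6540138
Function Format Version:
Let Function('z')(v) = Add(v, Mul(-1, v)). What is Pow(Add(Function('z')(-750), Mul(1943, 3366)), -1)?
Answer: Rational(1, 6540138) ≈ 1.5290e-7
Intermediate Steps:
Function('z')(v) = 0
Pow(Add(Function('z')(-750), Mul(1943, 3366)), -1) = Pow(Add(0, Mul(1943, 3366)), -1) = Pow(Add(0, 6540138), -1) = Pow(6540138, -1) = Rational(1, 6540138)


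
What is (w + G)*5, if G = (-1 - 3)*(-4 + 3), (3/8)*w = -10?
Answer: -340/3 ≈ -113.33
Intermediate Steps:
w = -80/3 (w = (8/3)*(-10) = -80/3 ≈ -26.667)
G = 4 (G = -4*(-1) = 4)
(w + G)*5 = (-80/3 + 4)*5 = -68/3*5 = -340/3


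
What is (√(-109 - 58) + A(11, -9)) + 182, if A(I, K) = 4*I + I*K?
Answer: 127 + I*√167 ≈ 127.0 + 12.923*I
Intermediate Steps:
(√(-109 - 58) + A(11, -9)) + 182 = (√(-109 - 58) + 11*(4 - 9)) + 182 = (√(-167) + 11*(-5)) + 182 = (I*√167 - 55) + 182 = (-55 + I*√167) + 182 = 127 + I*√167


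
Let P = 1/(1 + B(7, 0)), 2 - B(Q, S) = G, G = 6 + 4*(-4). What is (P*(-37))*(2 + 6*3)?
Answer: -740/13 ≈ -56.923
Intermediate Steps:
G = -10 (G = 6 - 16 = -10)
B(Q, S) = 12 (B(Q, S) = 2 - 1*(-10) = 2 + 10 = 12)
P = 1/13 (P = 1/(1 + 12) = 1/13 ≈ 0.076923)
(P*(-37))*(2 + 6*3) = ((1/13)*(-37))*(2 + 6*3) = -37*(2 + 18)/13 = -37/13*20 = -740/13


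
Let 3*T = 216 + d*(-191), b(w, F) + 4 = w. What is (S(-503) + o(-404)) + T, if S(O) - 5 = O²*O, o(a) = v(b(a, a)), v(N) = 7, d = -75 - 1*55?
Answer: -381765499/3 ≈ -1.2726e+8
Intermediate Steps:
b(w, F) = -4 + w
d = -130 (d = -75 - 55 = -130)
o(a) = 7
S(O) = 5 + O³ (S(O) = 5 + O²*O = 5 + O³)
T = 25046/3 (T = (216 - 130*(-191))/3 = (216 + 24830)/3 = (⅓)*25046 = 25046/3 ≈ 8348.7)
(S(-503) + o(-404)) + T = ((5 + (-503)³) + 7) + 25046/3 = ((5 - 127263527) + 7) + 25046/3 = (-127263522 + 7) + 25046/3 = -127263515 + 25046/3 = -381765499/3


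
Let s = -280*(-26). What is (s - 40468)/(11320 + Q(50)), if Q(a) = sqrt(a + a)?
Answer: -16594/5665 ≈ -2.9292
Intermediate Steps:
Q(a) = sqrt(2)*sqrt(a) (Q(a) = sqrt(2*a) = sqrt(2)*sqrt(a))
s = 7280
(s - 40468)/(11320 + Q(50)) = (7280 - 40468)/(11320 + sqrt(2)*sqrt(50)) = -33188/(11320 + sqrt(2)*(5*sqrt(2))) = -33188/(11320 + 10) = -33188/11330 = -33188*1/11330 = -16594/5665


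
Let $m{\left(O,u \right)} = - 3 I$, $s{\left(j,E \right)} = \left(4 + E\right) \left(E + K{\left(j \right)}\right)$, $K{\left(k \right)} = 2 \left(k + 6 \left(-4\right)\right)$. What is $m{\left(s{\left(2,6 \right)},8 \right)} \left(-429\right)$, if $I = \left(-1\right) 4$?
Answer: $-5148$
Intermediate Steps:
$K{\left(k \right)} = -48 + 2 k$ ($K{\left(k \right)} = 2 \left(k - 24\right) = 2 \left(-24 + k\right) = -48 + 2 k$)
$s{\left(j,E \right)} = \left(4 + E\right) \left(-48 + E + 2 j\right)$ ($s{\left(j,E \right)} = \left(4 + E\right) \left(E + \left(-48 + 2 j\right)\right) = \left(4 + E\right) \left(-48 + E + 2 j\right)$)
$I = -4$
$m{\left(O,u \right)} = 12$ ($m{\left(O,u \right)} = \left(-3\right) \left(-4\right) = 12$)
$m{\left(s{\left(2,6 \right)},8 \right)} \left(-429\right) = 12 \left(-429\right) = -5148$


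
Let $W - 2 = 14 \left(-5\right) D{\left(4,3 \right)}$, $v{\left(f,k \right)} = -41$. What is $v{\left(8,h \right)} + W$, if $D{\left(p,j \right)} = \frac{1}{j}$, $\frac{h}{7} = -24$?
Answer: $- \frac{187}{3} \approx -62.333$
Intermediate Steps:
$h = -168$ ($h = 7 \left(-24\right) = -168$)
$W = - \frac{64}{3}$ ($W = 2 + \frac{14 \left(-5\right)}{3} = 2 - \frac{70}{3} = - \frac{64}{3} \approx -21.333$)
$v{\left(8,h \right)} + W = -41 - \frac{64}{3} = - \frac{187}{3}$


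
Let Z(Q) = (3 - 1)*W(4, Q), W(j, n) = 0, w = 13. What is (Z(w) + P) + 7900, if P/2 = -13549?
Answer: -19198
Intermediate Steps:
P = -27098 (P = 2*(-13549) = -27098)
Z(Q) = 0 (Z(Q) = (3 - 1)*0 = 2*0 = 0)
(Z(w) + P) + 7900 = (0 - 27098) + 7900 = -27098 + 7900 = -19198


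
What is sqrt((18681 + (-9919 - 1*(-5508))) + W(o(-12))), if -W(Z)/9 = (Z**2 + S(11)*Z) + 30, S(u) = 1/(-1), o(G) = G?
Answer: 2*sqrt(3149) ≈ 112.23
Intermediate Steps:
S(u) = -1
W(Z) = -270 - 9*Z**2 + 9*Z (W(Z) = -9*((Z**2 - Z) + 30) = -9*(30 + Z**2 - Z) = -270 - 9*Z**2 + 9*Z)
sqrt((18681 + (-9919 - 1*(-5508))) + W(o(-12))) = sqrt((18681 + (-9919 - 1*(-5508))) + (-270 - 9*(-12)**2 + 9*(-12))) = sqrt((18681 + (-9919 + 5508)) + (-270 - 9*144 - 108)) = sqrt((18681 - 4411) + (-270 - 1296 - 108)) = sqrt(14270 - 1674) = sqrt(12596) = 2*sqrt(3149)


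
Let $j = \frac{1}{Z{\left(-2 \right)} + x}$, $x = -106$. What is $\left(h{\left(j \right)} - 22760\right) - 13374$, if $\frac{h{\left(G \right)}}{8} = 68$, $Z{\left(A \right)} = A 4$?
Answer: $-35590$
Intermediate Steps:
$Z{\left(A \right)} = 4 A$
$j = - \frac{1}{114}$ ($j = \frac{1}{4 \left(-2\right) - 106} = \frac{1}{-8 - 106} = \frac{1}{-114} = - \frac{1}{114} \approx -0.0087719$)
$h{\left(G \right)} = 544$ ($h{\left(G \right)} = 8 \cdot 68 = 544$)
$\left(h{\left(j \right)} - 22760\right) - 13374 = \left(544 - 22760\right) - 13374 = -22216 - 13374 = -35590$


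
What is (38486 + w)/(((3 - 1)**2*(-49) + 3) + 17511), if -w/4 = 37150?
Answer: -55057/8659 ≈ -6.3584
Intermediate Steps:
w = -148600 (w = -4*37150 = -148600)
(38486 + w)/(((3 - 1)**2*(-49) + 3) + 17511) = (38486 - 148600)/(((3 - 1)**2*(-49) + 3) + 17511) = -110114/((2**2*(-49) + 3) + 17511) = -110114/((4*(-49) + 3) + 17511) = -110114/((-196 + 3) + 17511) = -110114/(-193 + 17511) = -110114/17318 = -110114*1/17318 = -55057/8659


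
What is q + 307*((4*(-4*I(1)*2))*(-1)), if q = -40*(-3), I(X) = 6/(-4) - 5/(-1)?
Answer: 34504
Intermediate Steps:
I(X) = 7/2 (I(X) = 6*(-¼) - 5*(-1) = -3/2 + 5 = 7/2)
q = 120
q + 307*((4*(-4*I(1)*2))*(-1)) = 120 + 307*((4*(-4*7/2*2))*(-1)) = 120 + 307*((4*(-14*2))*(-1)) = 120 + 307*((4*(-28))*(-1)) = 120 + 307*(-112*(-1)) = 120 + 307*112 = 120 + 34384 = 34504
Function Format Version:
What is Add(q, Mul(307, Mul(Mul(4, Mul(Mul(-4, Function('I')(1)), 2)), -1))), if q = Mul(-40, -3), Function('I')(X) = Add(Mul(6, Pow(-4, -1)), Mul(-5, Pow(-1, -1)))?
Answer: 34504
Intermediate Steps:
Function('I')(X) = Rational(7, 2) (Function('I')(X) = Add(Mul(6, Rational(-1, 4)), Mul(-5, -1)) = Add(Rational(-3, 2), 5) = Rational(7, 2))
q = 120
Add(q, Mul(307, Mul(Mul(4, Mul(Mul(-4, Function('I')(1)), 2)), -1))) = Add(120, Mul(307, Mul(Mul(4, Mul(Mul(-4, Rational(7, 2)), 2)), -1))) = Add(120, Mul(307, Mul(Mul(4, Mul(-14, 2)), -1))) = Add(120, Mul(307, Mul(Mul(4, -28), -1))) = Add(120, Mul(307, Mul(-112, -1))) = Add(120, Mul(307, 112)) = Add(120, 34384) = 34504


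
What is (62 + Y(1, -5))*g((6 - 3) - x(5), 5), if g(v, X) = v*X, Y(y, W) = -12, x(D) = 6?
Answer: -750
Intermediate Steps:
g(v, X) = X*v
(62 + Y(1, -5))*g((6 - 3) - x(5), 5) = (62 - 12)*(5*((6 - 3) - 1*6)) = 50*(5*(3 - 6)) = 50*(5*(-3)) = 50*(-15) = -750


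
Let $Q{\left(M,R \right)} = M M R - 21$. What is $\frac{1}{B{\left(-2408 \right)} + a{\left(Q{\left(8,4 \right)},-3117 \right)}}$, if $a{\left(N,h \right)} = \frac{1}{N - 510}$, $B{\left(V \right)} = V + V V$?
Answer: $\frac{275}{1593915399} \approx 1.7253 \cdot 10^{-7}$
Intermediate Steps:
$B{\left(V \right)} = V + V^{2}$
$Q{\left(M,R \right)} = -21 + R M^{2}$ ($Q{\left(M,R \right)} = M^{2} R - 21 = R M^{2} - 21 = -21 + R M^{2}$)
$a{\left(N,h \right)} = \frac{1}{-510 + N}$
$\frac{1}{B{\left(-2408 \right)} + a{\left(Q{\left(8,4 \right)},-3117 \right)}} = \frac{1}{- 2408 \left(1 - 2408\right) + \frac{1}{-510 - \left(21 - 4 \cdot 8^{2}\right)}} = \frac{1}{\left(-2408\right) \left(-2407\right) + \frac{1}{-510 + \left(-21 + 4 \cdot 64\right)}} = \frac{1}{5796056 + \frac{1}{-510 + \left(-21 + 256\right)}} = \frac{1}{5796056 + \frac{1}{-510 + 235}} = \frac{1}{5796056 + \frac{1}{-275}} = \frac{1}{5796056 - \frac{1}{275}} = \frac{1}{\frac{1593915399}{275}} = \frac{275}{1593915399}$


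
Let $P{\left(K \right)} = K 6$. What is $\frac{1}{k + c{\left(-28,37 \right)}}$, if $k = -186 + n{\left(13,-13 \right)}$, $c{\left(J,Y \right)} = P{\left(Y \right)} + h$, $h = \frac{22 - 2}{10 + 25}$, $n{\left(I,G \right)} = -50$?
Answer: $- \frac{7}{94} \approx -0.074468$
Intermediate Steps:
$P{\left(K \right)} = 6 K$
$h = \frac{4}{7}$ ($h = \frac{20}{35} = 20 \cdot \frac{1}{35} = \frac{4}{7} \approx 0.57143$)
$c{\left(J,Y \right)} = \frac{4}{7} + 6 Y$ ($c{\left(J,Y \right)} = 6 Y + \frac{4}{7} = \frac{4}{7} + 6 Y$)
$k = -236$ ($k = -186 - 50 = -236$)
$\frac{1}{k + c{\left(-28,37 \right)}} = \frac{1}{-236 + \left(\frac{4}{7} + 6 \cdot 37\right)} = \frac{1}{-236 + \left(\frac{4}{7} + 222\right)} = \frac{1}{-236 + \frac{1558}{7}} = \frac{1}{- \frac{94}{7}} = - \frac{7}{94}$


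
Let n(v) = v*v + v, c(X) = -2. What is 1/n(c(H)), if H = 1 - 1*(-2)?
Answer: ½ ≈ 0.50000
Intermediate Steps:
H = 3 (H = 1 + 2 = 3)
n(v) = v + v² (n(v) = v² + v = v + v²)
1/n(c(H)) = 1/(-2*(1 - 2)) = 1/(-2*(-1)) = 1/2 = ½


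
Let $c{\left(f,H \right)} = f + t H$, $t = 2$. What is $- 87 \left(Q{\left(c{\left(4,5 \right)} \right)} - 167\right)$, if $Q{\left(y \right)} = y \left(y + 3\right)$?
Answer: $-6177$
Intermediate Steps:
$c{\left(f,H \right)} = f + 2 H$
$Q{\left(y \right)} = y \left(3 + y\right)$
$- 87 \left(Q{\left(c{\left(4,5 \right)} \right)} - 167\right) = - 87 \left(\left(4 + 2 \cdot 5\right) \left(3 + \left(4 + 2 \cdot 5\right)\right) - 167\right) = - 87 \left(\left(4 + 10\right) \left(3 + \left(4 + 10\right)\right) - 167\right) = - 87 \left(14 \left(3 + 14\right) - 167\right) = - 87 \left(14 \cdot 17 - 167\right) = - 87 \left(238 - 167\right) = \left(-87\right) 71 = -6177$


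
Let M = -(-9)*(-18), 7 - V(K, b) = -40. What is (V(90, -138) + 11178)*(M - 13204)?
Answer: -150033350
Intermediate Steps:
V(K, b) = 47 (V(K, b) = 7 - 1*(-40) = 7 + 40 = 47)
M = -162 (M = -1*162 = -162)
(V(90, -138) + 11178)*(M - 13204) = (47 + 11178)*(-162 - 13204) = 11225*(-13366) = -150033350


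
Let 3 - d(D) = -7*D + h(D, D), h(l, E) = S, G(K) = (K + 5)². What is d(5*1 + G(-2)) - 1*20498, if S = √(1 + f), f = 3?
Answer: -20399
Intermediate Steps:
G(K) = (5 + K)²
S = 2 (S = √(1 + 3) = √4 = 2)
h(l, E) = 2
d(D) = 1 + 7*D (d(D) = 3 - (-7*D + 2) = 3 - (2 - 7*D) = 3 + (-2 + 7*D) = 1 + 7*D)
d(5*1 + G(-2)) - 1*20498 = (1 + 7*(5*1 + (5 - 2)²)) - 1*20498 = (1 + 7*(5 + 3²)) - 20498 = (1 + 7*(5 + 9)) - 20498 = (1 + 7*14) - 20498 = (1 + 98) - 20498 = 99 - 20498 = -20399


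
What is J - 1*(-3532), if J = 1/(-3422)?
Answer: 12086503/3422 ≈ 3532.0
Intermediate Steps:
J = -1/3422 ≈ -0.00029223
J - 1*(-3532) = -1/3422 - 1*(-3532) = -1/3422 + 3532 = 12086503/3422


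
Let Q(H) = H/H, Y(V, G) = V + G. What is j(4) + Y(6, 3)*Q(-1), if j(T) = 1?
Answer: 10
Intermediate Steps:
Y(V, G) = G + V
Q(H) = 1
j(4) + Y(6, 3)*Q(-1) = 1 + (3 + 6)*1 = 1 + 9*1 = 1 + 9 = 10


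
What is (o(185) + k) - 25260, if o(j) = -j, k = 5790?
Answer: -19655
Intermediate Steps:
(o(185) + k) - 25260 = (-1*185 + 5790) - 25260 = (-185 + 5790) - 25260 = 5605 - 25260 = -19655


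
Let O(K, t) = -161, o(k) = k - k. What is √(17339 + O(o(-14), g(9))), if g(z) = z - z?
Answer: √17178 ≈ 131.06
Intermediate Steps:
o(k) = 0
g(z) = 0
√(17339 + O(o(-14), g(9))) = √(17339 - 161) = √17178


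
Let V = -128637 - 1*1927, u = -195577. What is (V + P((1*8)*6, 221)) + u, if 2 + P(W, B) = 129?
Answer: -326014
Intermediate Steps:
P(W, B) = 127 (P(W, B) = -2 + 129 = 127)
V = -130564 (V = -128637 - 1927 = -130564)
(V + P((1*8)*6, 221)) + u = (-130564 + 127) - 195577 = -130437 - 195577 = -326014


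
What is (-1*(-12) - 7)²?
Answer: 25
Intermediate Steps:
(-1*(-12) - 7)² = (12 - 7)² = 5² = 25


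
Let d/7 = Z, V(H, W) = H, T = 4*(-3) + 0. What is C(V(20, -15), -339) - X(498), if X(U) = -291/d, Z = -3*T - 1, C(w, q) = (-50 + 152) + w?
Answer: 30181/245 ≈ 123.19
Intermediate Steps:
T = -12 (T = -12 + 0 = -12)
C(w, q) = 102 + w
Z = 35 (Z = -3*(-12) - 1 = 36 - 1 = 35)
d = 245 (d = 7*35 = 245)
X(U) = -291/245
C(V(20, -15), -339) - X(498) = (102 + 20) - 1*(-291/245) = 122 + 291/245 = 30181/245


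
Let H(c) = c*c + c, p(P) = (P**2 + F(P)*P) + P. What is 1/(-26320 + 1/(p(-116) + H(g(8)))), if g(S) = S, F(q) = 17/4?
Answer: -12919/340028079 ≈ -3.7994e-5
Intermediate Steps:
F(q) = 17/4 (F(q) = 17*(1/4) = 17/4)
p(P) = P**2 + 21*P/4 (p(P) = (P**2 + 17*P/4) + P = P**2 + 21*P/4)
H(c) = c + c**2 (H(c) = c**2 + c = c + c**2)
1/(-26320 + 1/(p(-116) + H(g(8)))) = 1/(-26320 + 1/((1/4)*(-116)*(21 + 4*(-116)) + 8*(1 + 8))) = 1/(-26320 + 1/((1/4)*(-116)*(21 - 464) + 8*9)) = 1/(-26320 + 1/((1/4)*(-116)*(-443) + 72)) = 1/(-26320 + 1/(12847 + 72)) = 1/(-26320 + 1/12919) = 1/(-340028079/12919) = -12919/340028079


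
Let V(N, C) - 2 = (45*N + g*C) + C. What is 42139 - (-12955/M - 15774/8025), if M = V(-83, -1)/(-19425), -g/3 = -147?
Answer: 45752066486/446725 ≈ 1.0242e+5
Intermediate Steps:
g = 441 (g = -3*(-147) = 441)
V(N, C) = 2 + 45*N + 442*C (V(N, C) = 2 + ((45*N + 441*C) + C) = 2 + (45*N + 442*C) = 2 + 45*N + 442*C)
M = 167/777 (M = (2 + 45*(-83) + 442*(-1))/(-19425) = (2 - 3735 - 442)*(-1/19425) = -4175*(-1/19425) = 167/777 ≈ 0.21493)
42139 - (-12955/M - 15774/8025) = 42139 - (-12955/167/777 - 15774/8025) = 42139 - (-12955*777/167 - 15774*1/8025) = 42139 - (-10066035/167 - 5258/2675) = 42139 - 1*(-26927521711/446725) = 42139 + 26927521711/446725 = 45752066486/446725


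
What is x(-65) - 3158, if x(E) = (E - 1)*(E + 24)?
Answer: -452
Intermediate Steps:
x(E) = (-1 + E)*(24 + E)
x(-65) - 3158 = (-24 + (-65)**2 + 23*(-65)) - 3158 = (-24 + 4225 - 1495) - 3158 = 2706 - 3158 = -452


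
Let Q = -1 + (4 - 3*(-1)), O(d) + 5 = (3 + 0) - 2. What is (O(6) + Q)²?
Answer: 4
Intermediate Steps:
O(d) = -4 (O(d) = -5 + ((3 + 0) - 2) = -5 + (3 - 2) = -5 + 1 = -4)
Q = 6 (Q = -1 + (4 + 3) = -1 + 7 = 6)
(O(6) + Q)² = (-4 + 6)² = 2² = 4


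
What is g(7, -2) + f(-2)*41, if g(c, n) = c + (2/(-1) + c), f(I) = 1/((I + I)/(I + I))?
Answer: 53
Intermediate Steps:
f(I) = 1 (f(I) = 1/((2*I)/((2*I))) = 1/((2*I)*(1/(2*I))) = 1/1 = 1)
g(c, n) = -2 + 2*c (g(c, n) = c + (2*(-1) + c) = c + (-2 + c) = -2 + 2*c)
g(7, -2) + f(-2)*41 = (-2 + 2*7) + 1*41 = (-2 + 14) + 41 = 12 + 41 = 53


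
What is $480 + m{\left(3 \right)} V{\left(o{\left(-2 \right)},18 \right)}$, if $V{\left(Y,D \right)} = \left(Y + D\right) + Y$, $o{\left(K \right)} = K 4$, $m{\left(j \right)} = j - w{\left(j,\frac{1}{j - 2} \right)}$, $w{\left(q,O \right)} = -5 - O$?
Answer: $498$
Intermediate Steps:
$m{\left(j \right)} = 5 + j + \frac{1}{-2 + j}$ ($m{\left(j \right)} = j - \left(-5 - \frac{1}{j - 2}\right) = j - \left(-5 - \frac{1}{-2 + j}\right) = j + \left(5 + \frac{1}{-2 + j}\right) = 5 + j + \frac{1}{-2 + j}$)
$o{\left(K \right)} = 4 K$
$V{\left(Y,D \right)} = D + 2 Y$ ($V{\left(Y,D \right)} = \left(D + Y\right) + Y = D + 2 Y$)
$480 + m{\left(3 \right)} V{\left(o{\left(-2 \right)},18 \right)} = 480 + \frac{1 + \left(-2 + 3\right) \left(5 + 3\right)}{-2 + 3} \left(18 + 2 \cdot 4 \left(-2\right)\right) = 480 + \frac{1 + 1 \cdot 8}{1} \left(18 + 2 \left(-8\right)\right) = 480 + 1 \left(1 + 8\right) \left(18 - 16\right) = 480 + 1 \cdot 9 \cdot 2 = 480 + 9 \cdot 2 = 480 + 18 = 498$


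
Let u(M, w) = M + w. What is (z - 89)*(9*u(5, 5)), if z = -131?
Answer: -19800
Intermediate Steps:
(z - 89)*(9*u(5, 5)) = (-131 - 89)*(9*(5 + 5)) = -1980*10 = -220*90 = -19800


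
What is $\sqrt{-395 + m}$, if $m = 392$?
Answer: $i \sqrt{3} \approx 1.732 i$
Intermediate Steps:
$\sqrt{-395 + m} = \sqrt{-395 + 392} = \sqrt{-3} = i \sqrt{3}$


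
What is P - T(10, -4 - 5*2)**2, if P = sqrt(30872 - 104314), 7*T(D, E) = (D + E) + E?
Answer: -324/49 + I*sqrt(73442) ≈ -6.6122 + 271.0*I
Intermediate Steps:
T(D, E) = D/7 + 2*E/7 (T(D, E) = ((D + E) + E)/7 = (D + 2*E)/7 = D/7 + 2*E/7)
P = I*sqrt(73442) (P = sqrt(-73442) = I*sqrt(73442) ≈ 271.0*I)
P - T(10, -4 - 5*2)**2 = I*sqrt(73442) - ((1/7)*10 + 2*(-4 - 5*2)/7)**2 = I*sqrt(73442) - (10/7 + 2*(-4 - 10)/7)**2 = I*sqrt(73442) - (10/7 + (2/7)*(-14))**2 = I*sqrt(73442) - (10/7 - 4)**2 = I*sqrt(73442) - (-18/7)**2 = I*sqrt(73442) - 1*324/49 = I*sqrt(73442) - 324/49 = -324/49 + I*sqrt(73442)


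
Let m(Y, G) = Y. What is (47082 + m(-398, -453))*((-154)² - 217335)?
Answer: -9038909396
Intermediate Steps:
(47082 + m(-398, -453))*((-154)² - 217335) = (47082 - 398)*((-154)² - 217335) = 46684*(23716 - 217335) = 46684*(-193619) = -9038909396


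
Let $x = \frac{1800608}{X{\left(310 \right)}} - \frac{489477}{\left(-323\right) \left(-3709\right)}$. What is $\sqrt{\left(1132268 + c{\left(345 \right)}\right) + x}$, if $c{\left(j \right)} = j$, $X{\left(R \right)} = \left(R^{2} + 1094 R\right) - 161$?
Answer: $\frac{\sqrt{307707390331378491634636774786}}{521227687553} \approx 1064.2$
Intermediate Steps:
$X{\left(R \right)} = -161 + R^{2} + 1094 R$
$x = \frac{1944179824573}{521227687553}$ ($x = \frac{1800608}{-161 + 310^{2} + 1094 \cdot 310} - \frac{489477}{\left(-323\right) \left(-3709\right)} = \frac{1800608}{-161 + 96100 + 339140} - \frac{489477}{1198007} = \frac{1800608}{435079} - \frac{489477}{1198007} = \frac{1944179824573}{521227687553} \approx 3.73$)
$\sqrt{\left(1132268 + c{\left(345 \right)}\right) + x} = \sqrt{\left(1132268 + 345\right) + \frac{1944179824573}{521227687553}} = \sqrt{1132613 + \frac{1944179824573}{521227687553}} = \sqrt{\frac{590351199062290562}{521227687553}} = \frac{\sqrt{307707390331378491634636774786}}{521227687553}$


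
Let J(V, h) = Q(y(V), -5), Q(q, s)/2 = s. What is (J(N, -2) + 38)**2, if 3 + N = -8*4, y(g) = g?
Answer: 784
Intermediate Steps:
Q(q, s) = 2*s
N = -35 (N = -3 - 8*4 = -3 - 2*16 = -3 - 32 = -35)
J(V, h) = -10 (J(V, h) = 2*(-5) = -10)
(J(N, -2) + 38)**2 = (-10 + 38)**2 = 28**2 = 784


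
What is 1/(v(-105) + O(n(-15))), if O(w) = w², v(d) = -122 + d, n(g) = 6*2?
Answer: -1/83 ≈ -0.012048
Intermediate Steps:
n(g) = 12
1/(v(-105) + O(n(-15))) = 1/((-122 - 105) + 12²) = 1/(-227 + 144) = 1/(-83) = -1/83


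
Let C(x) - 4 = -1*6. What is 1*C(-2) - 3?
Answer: -5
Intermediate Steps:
C(x) = -2 (C(x) = 4 - 1*6 = 4 - 6 = -2)
1*C(-2) - 3 = 1*(-2) - 3 = -2 - 3 = -5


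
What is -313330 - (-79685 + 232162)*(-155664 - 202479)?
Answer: 54608256881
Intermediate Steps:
-313330 - (-79685 + 232162)*(-155664 - 202479) = -313330 - 152477*(-358143) = -313330 - 1*(-54608570211) = -313330 + 54608570211 = 54608256881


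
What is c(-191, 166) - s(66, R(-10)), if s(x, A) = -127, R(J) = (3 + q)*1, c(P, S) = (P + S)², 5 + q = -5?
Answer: 752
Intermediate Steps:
q = -10 (q = -5 - 5 = -10)
R(J) = -7 (R(J) = (3 - 10)*1 = -7*1 = -7)
c(-191, 166) - s(66, R(-10)) = (-191 + 166)² - 1*(-127) = (-25)² + 127 = 625 + 127 = 752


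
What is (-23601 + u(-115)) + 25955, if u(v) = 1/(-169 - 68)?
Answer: 557897/237 ≈ 2354.0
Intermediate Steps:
u(v) = -1/237 (u(v) = 1/(-237) = -1/237)
(-23601 + u(-115)) + 25955 = (-23601 - 1/237) + 25955 = -5593438/237 + 25955 = 557897/237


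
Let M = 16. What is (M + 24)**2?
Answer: 1600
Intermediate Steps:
(M + 24)**2 = (16 + 24)**2 = 40**2 = 1600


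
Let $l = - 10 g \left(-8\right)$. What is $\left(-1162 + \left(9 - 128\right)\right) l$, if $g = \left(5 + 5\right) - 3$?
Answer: $-717360$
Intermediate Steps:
$g = 7$ ($g = 10 - 3 = 7$)
$l = 560$ ($l = \left(-10\right) 7 \left(-8\right) = \left(-70\right) \left(-8\right) = 560$)
$\left(-1162 + \left(9 - 128\right)\right) l = \left(-1162 + \left(9 - 128\right)\right) 560 = \left(-1162 - 119\right) 560 = \left(-1281\right) 560 = -717360$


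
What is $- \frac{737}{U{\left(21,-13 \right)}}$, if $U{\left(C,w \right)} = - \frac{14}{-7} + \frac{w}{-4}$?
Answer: $- \frac{2948}{21} \approx -140.38$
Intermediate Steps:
$U{\left(C,w \right)} = 2 - \frac{w}{4}$ ($U{\left(C,w \right)} = \left(-14\right) \left(- \frac{1}{7}\right) + w \left(- \frac{1}{4}\right) = 2 - \frac{w}{4}$)
$- \frac{737}{U{\left(21,-13 \right)}} = - \frac{737}{2 - - \frac{13}{4}} = - \frac{737}{2 + \frac{13}{4}} = - \frac{737}{\frac{21}{4}} = \left(-737\right) \frac{4}{21} = - \frac{2948}{21}$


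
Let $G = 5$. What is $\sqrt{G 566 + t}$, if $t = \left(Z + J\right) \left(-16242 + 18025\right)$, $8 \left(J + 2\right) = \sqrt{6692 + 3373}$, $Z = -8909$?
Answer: $\frac{\sqrt{-254167728 + 3566 \sqrt{10065}}}{4} \approx 3982.9 i$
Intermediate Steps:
$J = -2 + \frac{\sqrt{10065}}{8}$ ($J = -2 + \frac{\sqrt{6692 + 3373}}{8} = -2 + \frac{\sqrt{10065}}{8} \approx 10.541$)
$t = -15888313 + \frac{1783 \sqrt{10065}}{8}$ ($t = \left(-8909 - \left(2 - \frac{\sqrt{10065}}{8}\right)\right) \left(-16242 + 18025\right) = \left(-8911 + \frac{\sqrt{10065}}{8}\right) 1783 = -15888313 + \frac{1783 \sqrt{10065}}{8} \approx -1.5866 \cdot 10^{7}$)
$\sqrt{G 566 + t} = \sqrt{5 \cdot 566 - \left(15888313 - \frac{1783 \sqrt{10065}}{8}\right)} = \sqrt{2830 - \left(15888313 - \frac{1783 \sqrt{10065}}{8}\right)} = \sqrt{-15885483 + \frac{1783 \sqrt{10065}}{8}}$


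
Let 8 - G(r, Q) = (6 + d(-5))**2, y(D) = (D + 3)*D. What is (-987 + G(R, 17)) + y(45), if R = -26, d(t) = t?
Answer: 1180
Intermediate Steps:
y(D) = D*(3 + D) (y(D) = (3 + D)*D = D*(3 + D))
G(r, Q) = 7 (G(r, Q) = 8 - (6 - 5)**2 = 8 - 1*1**2 = 8 - 1*1 = 8 - 1 = 7)
(-987 + G(R, 17)) + y(45) = (-987 + 7) + 45*(3 + 45) = -980 + 45*48 = -980 + 2160 = 1180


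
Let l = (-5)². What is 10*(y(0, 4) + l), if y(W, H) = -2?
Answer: 230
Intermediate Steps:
l = 25
10*(y(0, 4) + l) = 10*(-2 + 25) = 10*23 = 230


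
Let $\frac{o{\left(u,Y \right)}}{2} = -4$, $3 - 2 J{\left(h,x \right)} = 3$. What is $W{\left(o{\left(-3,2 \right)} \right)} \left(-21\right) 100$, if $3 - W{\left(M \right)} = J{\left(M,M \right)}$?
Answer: $-6300$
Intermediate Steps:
$J{\left(h,x \right)} = 0$ ($J{\left(h,x \right)} = \frac{3}{2} - \frac{3}{2} = 0$)
$o{\left(u,Y \right)} = -8$ ($o{\left(u,Y \right)} = 2 \left(-4\right) = -8$)
$W{\left(M \right)} = 3$ ($W{\left(M \right)} = 3 - 0 = 3 + 0 = 3$)
$W{\left(o{\left(-3,2 \right)} \right)} \left(-21\right) 100 = 3 \left(-21\right) 100 = \left(-63\right) 100 = -6300$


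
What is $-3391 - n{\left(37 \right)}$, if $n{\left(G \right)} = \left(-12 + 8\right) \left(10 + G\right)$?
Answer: $-3203$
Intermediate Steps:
$n{\left(G \right)} = -40 - 4 G$ ($n{\left(G \right)} = - 4 \left(10 + G\right) = -40 - 4 G$)
$-3391 - n{\left(37 \right)} = -3391 - \left(-40 - 148\right) = -3391 - -188 = -3391 + 188 = -3203$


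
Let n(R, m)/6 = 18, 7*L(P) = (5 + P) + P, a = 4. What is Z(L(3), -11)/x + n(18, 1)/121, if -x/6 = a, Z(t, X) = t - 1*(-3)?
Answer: 1784/2541 ≈ 0.70209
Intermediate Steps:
L(P) = 5/7 + 2*P/7 (L(P) = ((5 + P) + P)/7 = (5 + 2*P)/7 = 5/7 + 2*P/7)
n(R, m) = 108 (n(R, m) = 6*18 = 108)
Z(t, X) = 3 + t (Z(t, X) = t + 3 = 3 + t)
x = -24 (x = -6*4 = -24)
Z(L(3), -11)/x + n(18, 1)/121 = (3 + (5/7 + (2/7)*3))/(-24) + 108/121 = (3 + (5/7 + 6/7))*(-1/24) + 108*(1/121) = (3 + 11/7)*(-1/24) + 108/121 = (32/7)*(-1/24) + 108/121 = -4/21 + 108/121 = 1784/2541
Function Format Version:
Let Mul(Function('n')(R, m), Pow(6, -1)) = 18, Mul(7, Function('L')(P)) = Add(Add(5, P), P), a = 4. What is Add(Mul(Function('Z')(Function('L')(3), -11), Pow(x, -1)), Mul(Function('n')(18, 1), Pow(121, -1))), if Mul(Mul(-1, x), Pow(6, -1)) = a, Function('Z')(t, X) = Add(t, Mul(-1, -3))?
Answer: Rational(1784, 2541) ≈ 0.70209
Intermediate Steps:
Function('L')(P) = Add(Rational(5, 7), Mul(Rational(2, 7), P)) (Function('L')(P) = Mul(Rational(1, 7), Add(Add(5, P), P)) = Mul(Rational(1, 7), Add(5, Mul(2, P))) = Add(Rational(5, 7), Mul(Rational(2, 7), P)))
Function('n')(R, m) = 108 (Function('n')(R, m) = Mul(6, 18) = 108)
Function('Z')(t, X) = Add(3, t) (Function('Z')(t, X) = Add(t, 3) = Add(3, t))
x = -24 (x = Mul(-6, 4) = -24)
Add(Mul(Function('Z')(Function('L')(3), -11), Pow(x, -1)), Mul(Function('n')(18, 1), Pow(121, -1))) = Add(Mul(Add(3, Add(Rational(5, 7), Mul(Rational(2, 7), 3))), Pow(-24, -1)), Mul(108, Pow(121, -1))) = Add(Mul(Add(3, Add(Rational(5, 7), Rational(6, 7))), Rational(-1, 24)), Mul(108, Rational(1, 121))) = Add(Mul(Add(3, Rational(11, 7)), Rational(-1, 24)), Rational(108, 121)) = Add(Mul(Rational(32, 7), Rational(-1, 24)), Rational(108, 121)) = Add(Rational(-4, 21), Rational(108, 121)) = Rational(1784, 2541)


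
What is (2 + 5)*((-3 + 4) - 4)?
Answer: -21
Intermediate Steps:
(2 + 5)*((-3 + 4) - 4) = 7*(1 - 4) = 7*(-3) = -21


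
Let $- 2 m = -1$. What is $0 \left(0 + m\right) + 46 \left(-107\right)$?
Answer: $-4922$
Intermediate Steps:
$m = \frac{1}{2}$ ($m = \left(- \frac{1}{2}\right) \left(-1\right) = \frac{1}{2} \approx 0.5$)
$0 \left(0 + m\right) + 46 \left(-107\right) = 0 \left(0 + \frac{1}{2}\right) + 46 \left(-107\right) = 0 \cdot \frac{1}{2} - 4922 = 0 - 4922 = -4922$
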